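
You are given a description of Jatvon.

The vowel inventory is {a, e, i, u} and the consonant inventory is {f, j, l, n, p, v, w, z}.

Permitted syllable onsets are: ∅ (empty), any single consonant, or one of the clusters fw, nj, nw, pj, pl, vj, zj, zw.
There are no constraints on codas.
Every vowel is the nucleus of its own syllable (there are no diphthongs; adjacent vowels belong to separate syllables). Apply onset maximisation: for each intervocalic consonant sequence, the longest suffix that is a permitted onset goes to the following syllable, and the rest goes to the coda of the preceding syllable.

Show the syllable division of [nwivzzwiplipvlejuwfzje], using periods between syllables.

nwivz.zwi.plipv.le.juwf.zje

Nuclei (vowels): i, i, i, e, u, e → 6 syllables.
V1 /i/ – V2 /i/: /vzzw/ — longest licit onset from the right is /zw/, leaving /vz/ as coda.
V2 /i/ – V3 /i/: /pl/ is a licit onset in full, so it all attaches to the next syllable.
V3 /i/ – V4 /e/: cluster /pvl/ — the longest permitted-onset suffix is /l/; onset = /l/, preceding coda = /pv/.
V4 /e/ – V5 /u/: /j/ is a single consonant, so it becomes the next onset.
V5 /u/ – V6 /e/: /wfzj/; trying suffixes from longest down, /zj/ is the first permitted one, so coda /wf/ | onset /zj/.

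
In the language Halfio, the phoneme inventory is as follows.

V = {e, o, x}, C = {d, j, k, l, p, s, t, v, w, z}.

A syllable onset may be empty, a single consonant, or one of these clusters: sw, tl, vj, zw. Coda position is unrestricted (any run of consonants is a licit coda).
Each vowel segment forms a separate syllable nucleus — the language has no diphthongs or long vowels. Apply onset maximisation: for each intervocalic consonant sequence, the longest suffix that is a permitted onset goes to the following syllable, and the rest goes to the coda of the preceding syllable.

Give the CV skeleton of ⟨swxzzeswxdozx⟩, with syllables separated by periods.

The vowels are x, e, x, o, x — 5 nuclei, so 5 syllables.
σ1/σ2 boundary: /zz/ — longest licit onset from the right is /z/, leaving /z/ as coda.
σ2/σ3 boundary: /sw/ — entire cluster is a permitted onset → onset /sw/, coda ∅.
σ3/σ4 boundary: just /d/ — single C goes to the following onset.
σ4/σ5 boundary: just /z/ — single C goes to the following onset.
Putting it together: swxz.ze.swx.do.zx.
Mapping each syllable to C/V: /swxz/ → CCVC, /ze/ → CV, /swx/ → CCV, /do/ → CV, /zx/ → CV.

CCVC.CV.CCV.CV.CV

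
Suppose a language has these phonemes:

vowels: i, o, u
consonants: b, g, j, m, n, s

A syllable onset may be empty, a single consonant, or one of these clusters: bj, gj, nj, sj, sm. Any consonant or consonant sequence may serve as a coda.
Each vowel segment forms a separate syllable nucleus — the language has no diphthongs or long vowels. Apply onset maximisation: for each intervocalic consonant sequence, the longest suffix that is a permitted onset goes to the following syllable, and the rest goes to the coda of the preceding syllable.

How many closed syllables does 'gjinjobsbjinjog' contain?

Vowels present: i, o, i, o; each is a nucleus, giving 4 syllables.
σ1/σ2 boundary: cluster /nj/ — /nj/ is itself a permitted onset, so the whole cluster goes right; preceding coda = ∅.
σ2/σ3 boundary: cluster /bsbj/ — the longest permitted-onset suffix is /bj/; onset = /bj/, preceding coda = /bs/.
σ3/σ4 boundary: cluster /nj/ — /nj/ is itself a permitted onset, so the whole cluster goes right; preceding coda = ∅.
Result: gji.njobs.bji.njog.
Classifying each syllable: /gji/ (open), /njobs/ (closed), /bji/ (open), /njog/ (closed).
Closed syllables: 2.

2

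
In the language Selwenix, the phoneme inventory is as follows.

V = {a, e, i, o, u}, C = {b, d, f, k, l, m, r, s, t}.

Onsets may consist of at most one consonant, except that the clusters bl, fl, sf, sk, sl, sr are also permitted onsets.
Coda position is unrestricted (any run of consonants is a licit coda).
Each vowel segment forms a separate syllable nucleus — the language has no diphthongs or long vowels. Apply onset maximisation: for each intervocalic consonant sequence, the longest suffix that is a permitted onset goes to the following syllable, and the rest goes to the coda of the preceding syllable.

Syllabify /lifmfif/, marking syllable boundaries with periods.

The vowels are i, i — 2 nuclei, so 2 syllables.
σ1/σ2 boundary: /fmf/ — longest licit onset from the right is /f/, leaving /fm/ as coda.

lifm.fif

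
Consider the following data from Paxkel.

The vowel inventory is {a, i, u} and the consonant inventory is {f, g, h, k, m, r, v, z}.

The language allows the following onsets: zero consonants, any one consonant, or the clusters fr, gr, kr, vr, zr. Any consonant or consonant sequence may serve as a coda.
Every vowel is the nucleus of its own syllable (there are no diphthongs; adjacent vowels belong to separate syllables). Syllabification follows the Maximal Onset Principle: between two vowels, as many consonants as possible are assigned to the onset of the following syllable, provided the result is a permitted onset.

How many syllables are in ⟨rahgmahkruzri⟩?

4

The vowels are a, a, u, i — 4 nuclei, so 4 syllables.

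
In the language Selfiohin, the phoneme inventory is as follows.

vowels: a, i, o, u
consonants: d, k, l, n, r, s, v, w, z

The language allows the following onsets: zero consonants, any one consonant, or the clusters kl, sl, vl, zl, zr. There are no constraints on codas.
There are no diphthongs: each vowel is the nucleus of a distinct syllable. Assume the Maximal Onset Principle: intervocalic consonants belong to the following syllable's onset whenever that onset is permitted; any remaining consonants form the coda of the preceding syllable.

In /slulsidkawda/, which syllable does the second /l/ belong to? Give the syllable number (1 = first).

Nuclei (vowels): u, i, a, a → 4 syllables.
/u…i/ gap (V1→V2): /ls/; trying suffixes from longest down, /s/ is the first permitted one, so coda /l/ | onset /s/.
/i…a/ gap (V2→V3): cluster /dk/ — the longest permitted-onset suffix is /k/; onset = /k/, preceding coda = /d/.
/a…a/ gap (V3→V4): /wd/ splits as /w/ + /d/ (/d/ is the longest suffix that is a licit onset).
So the parse is slul.sid.kaw.da.
The second /l/ is in the coda of syllable 1 (/slul/).

1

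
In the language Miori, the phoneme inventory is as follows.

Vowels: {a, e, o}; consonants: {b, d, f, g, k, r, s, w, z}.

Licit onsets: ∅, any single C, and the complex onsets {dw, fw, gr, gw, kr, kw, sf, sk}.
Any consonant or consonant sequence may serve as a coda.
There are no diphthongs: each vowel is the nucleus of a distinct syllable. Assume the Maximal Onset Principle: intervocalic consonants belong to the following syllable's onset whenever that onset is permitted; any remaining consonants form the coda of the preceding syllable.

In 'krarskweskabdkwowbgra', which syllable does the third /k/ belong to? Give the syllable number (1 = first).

3

The vowels are a, e, a, o, a — 5 nuclei, so 5 syllables.
V1 /a/ – V2 /e/: cluster /rskw/ — the longest permitted-onset suffix is /kw/; onset = /kw/, preceding coda = /rs/.
V2 /e/ – V3 /a/: /sk/ — entire cluster is a permitted onset → onset /sk/, coda ∅.
V3 /a/ – V4 /o/: /bdkw/ — longest licit onset from the right is /kw/, leaving /bd/ as coda.
V4 /o/ – V5 /a/: cluster /wbgr/ — the longest permitted-onset suffix is /gr/; onset = /gr/, preceding coda = /wb/.
So the parse is krars.kwe.skabd.kwowb.gra.
The third /k/ is in the onset of syllable 3 (/skabd/).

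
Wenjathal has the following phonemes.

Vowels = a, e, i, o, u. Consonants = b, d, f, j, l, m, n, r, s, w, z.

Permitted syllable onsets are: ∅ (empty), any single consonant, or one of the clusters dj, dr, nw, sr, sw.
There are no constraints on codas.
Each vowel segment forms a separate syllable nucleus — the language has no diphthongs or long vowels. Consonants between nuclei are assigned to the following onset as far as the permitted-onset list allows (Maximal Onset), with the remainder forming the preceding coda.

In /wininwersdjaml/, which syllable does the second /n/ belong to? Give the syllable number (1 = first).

3

Vowels present: i, i, e, a; each is a nucleus, giving 4 syllables.
/i…i/ gap (V1→V2): /n/ is a single consonant, so it becomes the next onset.
/i…e/ gap (V2→V3): /nw/ — entire cluster is a permitted onset → onset /nw/, coda ∅.
/e…a/ gap (V3→V4): cluster /rsdj/ — the longest permitted-onset suffix is /dj/; onset = /dj/, preceding coda = /rs/.
So the parse is wi.ni.nwers.djaml.
The second /n/ is in the onset of syllable 3 (/nwers/).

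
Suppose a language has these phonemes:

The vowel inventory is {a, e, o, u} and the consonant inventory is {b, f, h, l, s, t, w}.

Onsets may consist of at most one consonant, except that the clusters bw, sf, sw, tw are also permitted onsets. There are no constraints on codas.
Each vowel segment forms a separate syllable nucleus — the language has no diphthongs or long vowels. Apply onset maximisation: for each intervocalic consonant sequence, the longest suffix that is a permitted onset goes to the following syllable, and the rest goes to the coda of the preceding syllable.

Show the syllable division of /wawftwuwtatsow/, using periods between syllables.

The vowels are a, u, a, o — 4 nuclei, so 4 syllables.
/a…u/ gap (V1→V2): /wftw/ — longest licit onset from the right is /tw/, leaving /wf/ as coda.
/u…a/ gap (V2→V3): /wt/ — longest licit onset from the right is /t/, leaving /w/ as coda.
/a…o/ gap (V3→V4): /ts/; trying suffixes from longest down, /s/ is the first permitted one, so coda /t/ | onset /s/.

wawf.twuw.tat.sow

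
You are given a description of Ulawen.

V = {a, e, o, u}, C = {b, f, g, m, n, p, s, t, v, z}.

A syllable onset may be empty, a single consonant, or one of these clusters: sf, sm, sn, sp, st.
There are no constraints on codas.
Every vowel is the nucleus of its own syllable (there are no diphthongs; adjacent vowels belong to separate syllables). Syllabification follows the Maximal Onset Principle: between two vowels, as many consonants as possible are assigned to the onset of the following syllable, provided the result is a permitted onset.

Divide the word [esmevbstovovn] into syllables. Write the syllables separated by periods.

Nuclei (vowels): e, e, o, o → 4 syllables.
σ1/σ2 boundary: cluster /sm/ — /sm/ is itself a permitted onset, so the whole cluster goes right; preceding coda = ∅.
σ2/σ3 boundary: /vbst/ splits as /vb/ + /st/ (/st/ is the longest suffix that is a licit onset).
σ3/σ4 boundary: /v/ → onset of the next syllable (single consonants are always licit onsets).

e.smevb.sto.vovn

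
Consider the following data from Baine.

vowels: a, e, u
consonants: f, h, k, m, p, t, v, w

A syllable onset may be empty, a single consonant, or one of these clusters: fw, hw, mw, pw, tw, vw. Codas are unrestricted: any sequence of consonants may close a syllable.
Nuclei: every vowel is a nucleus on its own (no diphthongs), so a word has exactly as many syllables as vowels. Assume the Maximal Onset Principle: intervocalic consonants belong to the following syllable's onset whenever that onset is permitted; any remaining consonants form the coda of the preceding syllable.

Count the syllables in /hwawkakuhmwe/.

4

The vowels are a, a, u, e — 4 nuclei, so 4 syllables.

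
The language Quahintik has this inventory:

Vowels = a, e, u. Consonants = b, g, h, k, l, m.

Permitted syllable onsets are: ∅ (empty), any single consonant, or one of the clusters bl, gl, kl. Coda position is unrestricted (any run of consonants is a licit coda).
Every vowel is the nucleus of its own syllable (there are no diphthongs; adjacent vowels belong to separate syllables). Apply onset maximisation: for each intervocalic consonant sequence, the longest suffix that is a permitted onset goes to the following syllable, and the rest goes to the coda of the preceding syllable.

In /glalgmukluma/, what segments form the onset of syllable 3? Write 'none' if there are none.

Nuclei (vowels): a, u, u, a → 4 syllables.
Between /a/ (V1) and /u/ (V2): cluster /lgm/ — the longest permitted-onset suffix is /m/; onset = /m/, preceding coda = /lg/.
Between /u/ (V2) and /u/ (V3): /kl/ is a licit onset in full, so it all attaches to the next syllable.
Between /u/ (V3) and /a/ (V4): /m/ → onset of the next syllable (single consonants are always licit onsets).
Result: glalg.mu.klu.ma.
Syllable 3 is /klu/: onset /kl/, nucleus /u/, coda ∅.

kl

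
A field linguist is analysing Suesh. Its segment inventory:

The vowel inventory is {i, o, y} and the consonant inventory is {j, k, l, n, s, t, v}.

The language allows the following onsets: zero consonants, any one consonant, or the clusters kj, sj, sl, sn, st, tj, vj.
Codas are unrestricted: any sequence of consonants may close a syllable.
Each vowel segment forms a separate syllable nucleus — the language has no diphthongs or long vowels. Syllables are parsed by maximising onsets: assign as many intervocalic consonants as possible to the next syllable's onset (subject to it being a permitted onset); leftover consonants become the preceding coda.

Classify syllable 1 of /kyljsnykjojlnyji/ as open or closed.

closed

Nuclei (vowels): y, y, o, y, i → 5 syllables.
V1 /y/ – V2 /y/: cluster /ljsn/ — the longest permitted-onset suffix is /sn/; onset = /sn/, preceding coda = /lj/.
V2 /y/ – V3 /o/: /kj/ — entire cluster is a permitted onset → onset /kj/, coda ∅.
V3 /o/ – V4 /y/: /jln/; trying suffixes from longest down, /n/ is the first permitted one, so coda /jl/ | onset /n/.
V4 /y/ – V5 /i/: /j/ → onset of the next syllable (single consonants are always licit onsets).
So the parse is kylj.sny.kjojl.ny.ji.
Syllable 1 is /kylj/ with coda /lj/, so it is closed.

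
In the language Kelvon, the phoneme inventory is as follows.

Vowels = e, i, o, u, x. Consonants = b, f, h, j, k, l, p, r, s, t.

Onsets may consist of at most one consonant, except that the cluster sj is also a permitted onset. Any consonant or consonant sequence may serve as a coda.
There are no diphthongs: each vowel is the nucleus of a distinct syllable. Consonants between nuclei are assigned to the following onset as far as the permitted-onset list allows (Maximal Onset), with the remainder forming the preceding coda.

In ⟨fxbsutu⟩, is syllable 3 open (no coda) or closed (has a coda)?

open

Vowels present: x, u, u; each is a nucleus, giving 3 syllables.
V1 /x/ – V2 /u/: cluster /bs/ — the longest permitted-onset suffix is /s/; onset = /s/, preceding coda = /b/.
V2 /u/ – V3 /u/: /t/ is a single consonant, so it becomes the next onset.
Result: fxb.su.tu.
Syllable 3 is /tu/; it ends in its nucleus with no coda, so it is open.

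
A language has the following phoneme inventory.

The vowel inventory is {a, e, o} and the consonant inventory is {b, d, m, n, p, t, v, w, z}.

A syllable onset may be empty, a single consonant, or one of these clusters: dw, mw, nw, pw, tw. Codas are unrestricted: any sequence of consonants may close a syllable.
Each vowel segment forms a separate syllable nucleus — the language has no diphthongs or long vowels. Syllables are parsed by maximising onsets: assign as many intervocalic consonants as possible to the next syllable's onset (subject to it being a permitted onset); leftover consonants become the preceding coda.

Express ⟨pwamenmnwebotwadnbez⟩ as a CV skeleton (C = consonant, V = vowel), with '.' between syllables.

Vowels present: a, e, e, o, a, e; each is a nucleus, giving 6 syllables.
/a…e/ gap (V1→V2): /m/ is a single consonant, so it becomes the next onset.
/e…e/ gap (V2→V3): cluster /nmnw/ — the longest permitted-onset suffix is /nw/; onset = /nw/, preceding coda = /nm/.
/e…o/ gap (V3→V4): /b/ is a single consonant, so it becomes the next onset.
/o…a/ gap (V4→V5): /tw/ — entire cluster is a permitted onset → onset /tw/, coda ∅.
/a…e/ gap (V5→V6): cluster /dnb/ — the longest permitted-onset suffix is /b/; onset = /b/, preceding coda = /dn/.
Putting it together: pwa.menm.nwe.bo.twadn.bez.
Mapping each syllable to C/V: /pwa/ → CCV, /menm/ → CVCC, /nwe/ → CCV, /bo/ → CV, /twadn/ → CCVCC, /bez/ → CVC.

CCV.CVCC.CCV.CV.CCVCC.CVC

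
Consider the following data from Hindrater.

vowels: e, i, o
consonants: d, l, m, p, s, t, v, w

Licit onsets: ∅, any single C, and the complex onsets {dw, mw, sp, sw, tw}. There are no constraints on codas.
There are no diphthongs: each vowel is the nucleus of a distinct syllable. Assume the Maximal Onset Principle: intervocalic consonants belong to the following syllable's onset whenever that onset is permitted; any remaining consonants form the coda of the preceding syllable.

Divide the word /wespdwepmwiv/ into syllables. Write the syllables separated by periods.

Vowels present: e, e, i; each is a nucleus, giving 3 syllables.
/e…e/ gap (V1→V2): /spdw/ — longest licit onset from the right is /dw/, leaving /sp/ as coda.
/e…i/ gap (V2→V3): /pmw/ — longest licit onset from the right is /mw/, leaving /p/ as coda.

wesp.dwep.mwiv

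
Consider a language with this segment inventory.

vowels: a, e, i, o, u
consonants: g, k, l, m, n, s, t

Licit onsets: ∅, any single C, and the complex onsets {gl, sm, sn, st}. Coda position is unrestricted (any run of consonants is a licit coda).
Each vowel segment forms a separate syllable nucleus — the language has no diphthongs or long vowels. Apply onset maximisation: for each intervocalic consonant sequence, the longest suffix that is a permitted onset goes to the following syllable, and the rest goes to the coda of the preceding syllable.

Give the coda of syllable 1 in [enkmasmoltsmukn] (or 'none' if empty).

nk

The vowels are e, a, o, u — 4 nuclei, so 4 syllables.
V1 /e/ – V2 /a/: /nkm/ — longest licit onset from the right is /m/, leaving /nk/ as coda.
V2 /a/ – V3 /o/: cluster /sm/ — /sm/ is itself a permitted onset, so the whole cluster goes right; preceding coda = ∅.
V3 /o/ – V4 /u/: cluster /ltsm/ — the longest permitted-onset suffix is /sm/; onset = /sm/, preceding coda = /lt/.
Result: enk.ma.smolt.smukn.
Syllable 1 is /enk/: onset ∅, nucleus /e/, coda /nk/.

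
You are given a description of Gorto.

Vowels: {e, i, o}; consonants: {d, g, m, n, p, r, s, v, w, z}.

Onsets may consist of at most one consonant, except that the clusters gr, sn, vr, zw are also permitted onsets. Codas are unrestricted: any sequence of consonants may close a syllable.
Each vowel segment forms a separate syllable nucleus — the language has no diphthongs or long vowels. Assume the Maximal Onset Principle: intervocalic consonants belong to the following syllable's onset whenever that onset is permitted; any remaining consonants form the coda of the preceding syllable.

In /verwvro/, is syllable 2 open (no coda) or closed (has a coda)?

open

Vowels present: e, o; each is a nucleus, giving 2 syllables.
σ1/σ2 boundary: cluster /rwvr/ — the longest permitted-onset suffix is /vr/; onset = /vr/, preceding coda = /rw/.
Putting it together: verw.vro.
Syllable 2 is /vro/; it ends in its nucleus with no coda, so it is open.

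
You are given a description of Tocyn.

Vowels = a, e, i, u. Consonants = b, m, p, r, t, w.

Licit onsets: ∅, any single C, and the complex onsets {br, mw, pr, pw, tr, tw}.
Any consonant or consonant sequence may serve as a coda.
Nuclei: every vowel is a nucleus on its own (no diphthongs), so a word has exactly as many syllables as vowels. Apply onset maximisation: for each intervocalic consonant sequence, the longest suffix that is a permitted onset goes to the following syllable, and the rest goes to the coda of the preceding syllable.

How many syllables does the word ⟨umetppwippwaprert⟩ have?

5

Nuclei (vowels): u, e, i, a, e → 5 syllables.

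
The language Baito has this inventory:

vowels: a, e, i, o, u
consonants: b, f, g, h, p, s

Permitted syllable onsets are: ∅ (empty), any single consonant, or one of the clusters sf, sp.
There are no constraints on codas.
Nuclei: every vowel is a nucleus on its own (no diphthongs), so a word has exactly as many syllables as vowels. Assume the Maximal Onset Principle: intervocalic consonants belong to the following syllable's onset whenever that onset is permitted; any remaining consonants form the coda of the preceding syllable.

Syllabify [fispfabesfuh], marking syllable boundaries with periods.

Nuclei (vowels): i, a, e, u → 4 syllables.
σ1/σ2 boundary: /spf/; trying suffixes from longest down, /f/ is the first permitted one, so coda /sp/ | onset /f/.
σ2/σ3 boundary: /b/ is a single consonant, so it becomes the next onset.
σ3/σ4 boundary: /sf/ — entire cluster is a permitted onset → onset /sf/, coda ∅.

fisp.fa.be.sfuh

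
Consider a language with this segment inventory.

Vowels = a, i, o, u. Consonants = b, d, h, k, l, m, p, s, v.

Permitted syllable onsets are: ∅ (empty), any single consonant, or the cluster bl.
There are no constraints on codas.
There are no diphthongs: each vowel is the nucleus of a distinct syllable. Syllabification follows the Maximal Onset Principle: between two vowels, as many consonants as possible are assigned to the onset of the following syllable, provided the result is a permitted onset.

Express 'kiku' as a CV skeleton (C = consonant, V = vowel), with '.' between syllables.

CV.CV

Vowels present: i, u; each is a nucleus, giving 2 syllables.
V1 /i/ – V2 /u/: /k/ → onset of the next syllable (single consonants are always licit onsets).
So the parse is ki.ku.
Mapping each syllable to C/V: /ki/ → CV, /ku/ → CV.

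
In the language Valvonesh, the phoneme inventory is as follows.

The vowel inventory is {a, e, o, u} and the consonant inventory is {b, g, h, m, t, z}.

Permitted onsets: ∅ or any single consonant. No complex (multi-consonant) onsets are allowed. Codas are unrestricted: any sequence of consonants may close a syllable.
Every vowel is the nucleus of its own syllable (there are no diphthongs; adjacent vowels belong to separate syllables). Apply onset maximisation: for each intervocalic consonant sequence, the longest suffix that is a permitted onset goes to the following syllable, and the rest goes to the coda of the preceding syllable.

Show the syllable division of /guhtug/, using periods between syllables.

The vowels are u, u — 2 nuclei, so 2 syllables.
Between /u/ (V1) and /u/ (V2): cluster /ht/ — the longest permitted-onset suffix is /t/; onset = /t/, preceding coda = /h/.

guh.tug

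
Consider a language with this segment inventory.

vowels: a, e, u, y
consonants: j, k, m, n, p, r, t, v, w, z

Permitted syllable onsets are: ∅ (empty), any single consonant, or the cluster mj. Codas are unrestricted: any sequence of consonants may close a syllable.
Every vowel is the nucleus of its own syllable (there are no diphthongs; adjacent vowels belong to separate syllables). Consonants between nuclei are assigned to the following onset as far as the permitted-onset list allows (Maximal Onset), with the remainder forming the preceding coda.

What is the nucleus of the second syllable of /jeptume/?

Nuclei (vowels): e, u, e → 3 syllables.
The second nucleus (vowel 2 from the left) is /u/.

u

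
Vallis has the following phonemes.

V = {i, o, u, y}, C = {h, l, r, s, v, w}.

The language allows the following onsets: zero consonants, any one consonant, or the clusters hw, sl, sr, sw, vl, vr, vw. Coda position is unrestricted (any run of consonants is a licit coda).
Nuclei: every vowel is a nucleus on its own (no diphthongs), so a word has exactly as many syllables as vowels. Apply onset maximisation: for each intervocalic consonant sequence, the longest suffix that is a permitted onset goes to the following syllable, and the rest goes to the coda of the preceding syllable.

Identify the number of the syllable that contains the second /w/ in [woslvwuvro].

2

Vowels present: o, u, o; each is a nucleus, giving 3 syllables.
σ1/σ2 boundary: /slvw/ splits as /sl/ + /vw/ (/vw/ is the longest suffix that is a licit onset).
σ2/σ3 boundary: cluster /vr/ — /vr/ is itself a permitted onset, so the whole cluster goes right; preceding coda = ∅.
Putting it together: wosl.vwu.vro.
The second /w/ is in the onset of syllable 2 (/vwu/).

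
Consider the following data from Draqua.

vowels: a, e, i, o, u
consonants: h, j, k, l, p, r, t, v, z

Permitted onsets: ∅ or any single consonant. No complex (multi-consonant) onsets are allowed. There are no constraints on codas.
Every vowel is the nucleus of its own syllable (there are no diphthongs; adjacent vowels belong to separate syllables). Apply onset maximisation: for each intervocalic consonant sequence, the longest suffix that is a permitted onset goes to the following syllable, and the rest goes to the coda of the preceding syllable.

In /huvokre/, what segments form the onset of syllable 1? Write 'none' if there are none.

h

The vowels are u, o, e — 3 nuclei, so 3 syllables.
Between /u/ (V1) and /o/ (V2): /v/ is a single consonant, so it becomes the next onset.
Between /o/ (V2) and /e/ (V3): /kr/ splits as /k/ + /r/ (/r/ is the longest suffix that is a licit onset).
Syllabification: hu.vok.re.
Syllable 1 is /hu/: onset /h/, nucleus /u/, coda ∅.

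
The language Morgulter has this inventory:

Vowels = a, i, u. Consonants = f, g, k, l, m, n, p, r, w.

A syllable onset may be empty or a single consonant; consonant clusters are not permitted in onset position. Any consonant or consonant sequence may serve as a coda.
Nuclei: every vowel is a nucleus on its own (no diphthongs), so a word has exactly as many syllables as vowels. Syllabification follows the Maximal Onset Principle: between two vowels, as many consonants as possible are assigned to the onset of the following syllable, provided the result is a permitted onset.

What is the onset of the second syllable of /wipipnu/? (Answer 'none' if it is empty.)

p

The vowels are i, i, u — 3 nuclei, so 3 syllables.
σ1/σ2 boundary: /p/ is a single consonant, so it becomes the next onset.
σ2/σ3 boundary: /pn/ splits as /p/ + /n/ (/n/ is the longest suffix that is a licit onset).
Syllabification: wi.pip.nu.
Syllable 2 is /pip/: onset /p/, nucleus /i/, coda /p/.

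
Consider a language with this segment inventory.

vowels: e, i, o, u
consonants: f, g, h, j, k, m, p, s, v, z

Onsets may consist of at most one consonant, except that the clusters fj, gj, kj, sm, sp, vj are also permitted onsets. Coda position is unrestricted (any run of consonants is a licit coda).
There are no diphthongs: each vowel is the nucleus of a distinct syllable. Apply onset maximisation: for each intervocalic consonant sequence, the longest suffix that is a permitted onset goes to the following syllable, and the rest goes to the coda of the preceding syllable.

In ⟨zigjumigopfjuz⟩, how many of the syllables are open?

Nuclei (vowels): i, u, i, o, u → 5 syllables.
Between /i/ (V1) and /u/ (V2): /gj/ is a licit onset in full, so it all attaches to the next syllable.
Between /u/ (V2) and /i/ (V3): /m/ is a single consonant, so it becomes the next onset.
Between /i/ (V3) and /o/ (V4): just /g/ — single C goes to the following onset.
Between /o/ (V4) and /u/ (V5): /pfj/ — longest licit onset from the right is /fj/, leaving /p/ as coda.
So the parse is zi.gju.mi.gop.fjuz.
Classifying each syllable: /zi/ (open), /gju/ (open), /mi/ (open), /gop/ (closed), /fjuz/ (closed).
Open syllables: 3.

3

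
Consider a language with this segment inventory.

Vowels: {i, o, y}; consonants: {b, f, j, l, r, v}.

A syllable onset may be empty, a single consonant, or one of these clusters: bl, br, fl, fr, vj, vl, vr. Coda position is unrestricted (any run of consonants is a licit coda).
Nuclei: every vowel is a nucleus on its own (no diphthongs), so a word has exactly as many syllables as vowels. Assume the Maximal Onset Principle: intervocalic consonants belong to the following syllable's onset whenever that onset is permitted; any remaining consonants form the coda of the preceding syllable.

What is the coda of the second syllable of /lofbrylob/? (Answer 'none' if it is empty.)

none

Vowels present: o, y, o; each is a nucleus, giving 3 syllables.
V1 /o/ – V2 /y/: cluster /fbr/ — the longest permitted-onset suffix is /br/; onset = /br/, preceding coda = /f/.
V2 /y/ – V3 /o/: /l/ → onset of the next syllable (single consonants are always licit onsets).
Putting it together: lof.bry.lob.
Syllable 2 is /bry/: onset /br/, nucleus /y/, coda ∅.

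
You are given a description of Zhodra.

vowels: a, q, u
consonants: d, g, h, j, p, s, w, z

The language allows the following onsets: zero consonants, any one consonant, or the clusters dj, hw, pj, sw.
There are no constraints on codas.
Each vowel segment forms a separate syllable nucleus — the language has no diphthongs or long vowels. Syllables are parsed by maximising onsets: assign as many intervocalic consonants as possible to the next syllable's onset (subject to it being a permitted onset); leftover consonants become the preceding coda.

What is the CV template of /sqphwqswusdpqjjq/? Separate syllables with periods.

CVC.CCV.CCVCC.CVC.CV

Nuclei (vowels): q, q, u, q, q → 5 syllables.
V1 /q/ – V2 /q/: /phw/ — longest licit onset from the right is /hw/, leaving /p/ as coda.
V2 /q/ – V3 /u/: /sw/ — entire cluster is a permitted onset → onset /sw/, coda ∅.
V3 /u/ – V4 /q/: /sdp/; trying suffixes from longest down, /p/ is the first permitted one, so coda /sd/ | onset /p/.
V4 /q/ – V5 /q/: /jj/ splits as /j/ + /j/ (/j/ is the longest suffix that is a licit onset).
Putting it together: sqp.hwq.swusd.pqj.jq.
Mapping each syllable to C/V: /sqp/ → CVC, /hwq/ → CCV, /swusd/ → CCVCC, /pqj/ → CVC, /jq/ → CV.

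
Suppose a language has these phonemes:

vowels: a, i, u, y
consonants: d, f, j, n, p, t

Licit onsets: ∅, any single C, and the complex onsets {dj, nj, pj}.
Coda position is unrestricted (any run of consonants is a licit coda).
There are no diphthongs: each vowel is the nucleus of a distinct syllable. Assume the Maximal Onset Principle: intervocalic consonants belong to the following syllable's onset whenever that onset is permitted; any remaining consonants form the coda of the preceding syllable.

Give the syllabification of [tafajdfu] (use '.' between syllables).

Vowels present: a, a, u; each is a nucleus, giving 3 syllables.
V1 /a/ – V2 /a/: /f/ → onset of the next syllable (single consonants are always licit onsets).
V2 /a/ – V3 /u/: /jdf/; trying suffixes from longest down, /f/ is the first permitted one, so coda /jd/ | onset /f/.

ta.fajd.fu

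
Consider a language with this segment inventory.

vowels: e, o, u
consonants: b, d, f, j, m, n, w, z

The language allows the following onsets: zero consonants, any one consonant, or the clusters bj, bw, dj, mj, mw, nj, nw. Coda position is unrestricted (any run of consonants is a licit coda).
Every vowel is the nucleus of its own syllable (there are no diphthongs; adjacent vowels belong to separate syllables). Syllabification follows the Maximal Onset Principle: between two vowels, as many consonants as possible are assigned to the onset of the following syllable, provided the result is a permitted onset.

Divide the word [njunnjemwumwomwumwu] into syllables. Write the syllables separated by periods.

Vowels present: u, e, u, o, u, u; each is a nucleus, giving 6 syllables.
σ1/σ2 boundary: /nnj/; trying suffixes from longest down, /nj/ is the first permitted one, so coda /n/ | onset /nj/.
σ2/σ3 boundary: cluster /mw/ — /mw/ is itself a permitted onset, so the whole cluster goes right; preceding coda = ∅.
σ3/σ4 boundary: /mw/ is a licit onset in full, so it all attaches to the next syllable.
σ4/σ5 boundary: /mw/ — entire cluster is a permitted onset → onset /mw/, coda ∅.
σ5/σ6 boundary: /mw/ — entire cluster is a permitted onset → onset /mw/, coda ∅.

njun.nje.mwu.mwo.mwu.mwu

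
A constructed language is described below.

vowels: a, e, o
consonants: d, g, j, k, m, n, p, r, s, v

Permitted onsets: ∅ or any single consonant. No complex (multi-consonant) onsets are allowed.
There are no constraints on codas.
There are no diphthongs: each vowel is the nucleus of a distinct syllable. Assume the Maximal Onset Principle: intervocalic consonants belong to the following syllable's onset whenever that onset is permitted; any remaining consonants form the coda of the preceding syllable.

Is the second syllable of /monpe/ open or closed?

open

Vowels present: o, e; each is a nucleus, giving 2 syllables.
V1 /o/ – V2 /e/: /np/; trying suffixes from longest down, /p/ is the first permitted one, so coda /n/ | onset /p/.
Result: mon.pe.
Syllable 2 is /pe/; it ends in its nucleus with no coda, so it is open.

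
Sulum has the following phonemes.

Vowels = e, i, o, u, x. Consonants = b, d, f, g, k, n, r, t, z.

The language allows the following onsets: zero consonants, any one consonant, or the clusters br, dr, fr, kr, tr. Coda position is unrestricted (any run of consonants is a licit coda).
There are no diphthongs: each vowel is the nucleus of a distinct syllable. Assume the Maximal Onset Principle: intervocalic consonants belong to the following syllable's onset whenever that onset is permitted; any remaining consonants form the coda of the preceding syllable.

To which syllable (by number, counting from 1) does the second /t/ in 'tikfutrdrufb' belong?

Nuclei (vowels): i, u, u → 3 syllables.
V1 /i/ – V2 /u/: /kf/; trying suffixes from longest down, /f/ is the first permitted one, so coda /k/ | onset /f/.
V2 /u/ – V3 /u/: /trdr/ splits as /tr/ + /dr/ (/dr/ is the longest suffix that is a licit onset).
Syllabification: tik.futr.drufb.
The second /t/ is in the coda of syllable 2 (/futr/).

2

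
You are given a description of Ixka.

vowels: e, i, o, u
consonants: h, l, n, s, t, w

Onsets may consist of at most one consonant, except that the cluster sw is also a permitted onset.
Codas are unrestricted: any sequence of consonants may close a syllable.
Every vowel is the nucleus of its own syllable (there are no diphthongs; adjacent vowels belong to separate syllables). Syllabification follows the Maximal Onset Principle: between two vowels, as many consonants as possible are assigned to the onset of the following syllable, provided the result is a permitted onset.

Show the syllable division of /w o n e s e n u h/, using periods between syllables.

Vowels present: o, e, e, u; each is a nucleus, giving 4 syllables.
σ1/σ2 boundary: /n/ → onset of the next syllable (single consonants are always licit onsets).
σ2/σ3 boundary: /s/ is a single consonant, so it becomes the next onset.
σ3/σ4 boundary: just /n/ — single C goes to the following onset.

wo.ne.se.nuh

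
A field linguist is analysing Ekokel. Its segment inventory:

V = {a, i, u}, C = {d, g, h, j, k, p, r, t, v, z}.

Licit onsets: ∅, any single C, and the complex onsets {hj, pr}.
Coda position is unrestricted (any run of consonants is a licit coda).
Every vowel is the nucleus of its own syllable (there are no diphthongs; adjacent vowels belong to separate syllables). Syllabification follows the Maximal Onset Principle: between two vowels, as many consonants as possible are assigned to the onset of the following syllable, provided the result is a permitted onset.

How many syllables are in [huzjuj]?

2

Nuclei (vowels): u, u → 2 syllables.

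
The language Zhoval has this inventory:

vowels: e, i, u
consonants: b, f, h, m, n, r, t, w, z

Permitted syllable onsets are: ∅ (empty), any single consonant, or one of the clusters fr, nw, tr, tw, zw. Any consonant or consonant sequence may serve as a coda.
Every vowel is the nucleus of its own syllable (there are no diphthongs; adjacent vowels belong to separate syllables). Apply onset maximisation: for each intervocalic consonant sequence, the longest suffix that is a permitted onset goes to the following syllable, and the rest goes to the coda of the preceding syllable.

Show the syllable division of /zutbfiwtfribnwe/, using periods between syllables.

Nuclei (vowels): u, i, i, e → 4 syllables.
V1 /u/ – V2 /i/: /tbf/ splits as /tb/ + /f/ (/f/ is the longest suffix that is a licit onset).
V2 /i/ – V3 /i/: cluster /wtfr/ — the longest permitted-onset suffix is /fr/; onset = /fr/, preceding coda = /wt/.
V3 /i/ – V4 /e/: /bnw/ splits as /b/ + /nw/ (/nw/ is the longest suffix that is a licit onset).

zutb.fiwt.frib.nwe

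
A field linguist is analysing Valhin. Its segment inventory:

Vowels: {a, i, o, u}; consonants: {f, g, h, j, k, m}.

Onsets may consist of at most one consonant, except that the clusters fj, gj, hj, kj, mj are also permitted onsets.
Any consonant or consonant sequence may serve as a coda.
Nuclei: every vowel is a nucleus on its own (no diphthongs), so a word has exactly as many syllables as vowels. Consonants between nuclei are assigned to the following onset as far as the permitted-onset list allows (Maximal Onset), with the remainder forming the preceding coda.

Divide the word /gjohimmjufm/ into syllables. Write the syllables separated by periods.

gjo.him.mjufm

Vowels present: o, i, u; each is a nucleus, giving 3 syllables.
Between /o/ (V1) and /i/ (V2): just /h/ — single C goes to the following onset.
Between /i/ (V2) and /u/ (V3): /mmj/ splits as /m/ + /mj/ (/mj/ is the longest suffix that is a licit onset).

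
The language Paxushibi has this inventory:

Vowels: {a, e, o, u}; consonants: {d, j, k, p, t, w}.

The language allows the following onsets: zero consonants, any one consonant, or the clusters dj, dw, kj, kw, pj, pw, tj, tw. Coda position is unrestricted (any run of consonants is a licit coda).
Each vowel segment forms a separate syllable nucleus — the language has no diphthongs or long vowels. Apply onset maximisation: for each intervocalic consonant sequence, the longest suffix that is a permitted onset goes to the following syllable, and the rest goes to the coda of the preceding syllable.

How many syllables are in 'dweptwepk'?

2

The vowels are e, e — 2 nuclei, so 2 syllables.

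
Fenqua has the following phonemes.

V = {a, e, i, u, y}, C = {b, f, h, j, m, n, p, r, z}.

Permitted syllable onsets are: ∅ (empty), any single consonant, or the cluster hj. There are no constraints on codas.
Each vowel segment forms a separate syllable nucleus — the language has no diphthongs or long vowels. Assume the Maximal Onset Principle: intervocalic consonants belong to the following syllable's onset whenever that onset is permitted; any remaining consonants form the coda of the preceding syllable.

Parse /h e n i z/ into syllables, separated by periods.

he.niz

The vowels are e, i — 2 nuclei, so 2 syllables.
Between /e/ (V1) and /i/ (V2): /n/ → onset of the next syllable (single consonants are always licit onsets).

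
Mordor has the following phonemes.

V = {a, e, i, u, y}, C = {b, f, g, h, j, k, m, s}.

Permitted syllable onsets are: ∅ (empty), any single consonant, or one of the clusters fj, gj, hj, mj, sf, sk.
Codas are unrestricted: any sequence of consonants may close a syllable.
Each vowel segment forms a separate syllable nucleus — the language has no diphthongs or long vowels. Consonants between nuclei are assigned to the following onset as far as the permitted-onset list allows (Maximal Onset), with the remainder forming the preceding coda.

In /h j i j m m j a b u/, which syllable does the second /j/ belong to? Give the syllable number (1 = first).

Nuclei (vowels): i, a, u → 3 syllables.
Between /i/ (V1) and /a/ (V2): /jmmj/ splits as /jm/ + /mj/ (/mj/ is the longest suffix that is a licit onset).
Between /a/ (V2) and /u/ (V3): just /b/ — single C goes to the following onset.
Result: hjijm.mja.bu.
The second /j/ is in the coda of syllable 1 (/hjijm/).

1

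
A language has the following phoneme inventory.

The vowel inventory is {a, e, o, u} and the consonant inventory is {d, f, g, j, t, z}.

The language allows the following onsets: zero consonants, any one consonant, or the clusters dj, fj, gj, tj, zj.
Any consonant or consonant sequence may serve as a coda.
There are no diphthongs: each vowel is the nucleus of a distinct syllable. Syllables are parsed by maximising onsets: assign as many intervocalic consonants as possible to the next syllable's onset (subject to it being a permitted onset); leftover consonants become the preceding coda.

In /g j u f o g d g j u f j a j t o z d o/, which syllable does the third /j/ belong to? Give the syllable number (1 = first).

4

Vowels present: u, o, u, a, o, o; each is a nucleus, giving 6 syllables.
V1 /u/ – V2 /o/: /f/ is a single consonant, so it becomes the next onset.
V2 /o/ – V3 /u/: /gdgj/ splits as /gd/ + /gj/ (/gj/ is the longest suffix that is a licit onset).
V3 /u/ – V4 /a/: /fj/ — entire cluster is a permitted onset → onset /fj/, coda ∅.
V4 /a/ – V5 /o/: /jt/ splits as /j/ + /t/ (/t/ is the longest suffix that is a licit onset).
V5 /o/ – V6 /o/: cluster /zd/ — the longest permitted-onset suffix is /d/; onset = /d/, preceding coda = /z/.
So the parse is gju.fogd.gju.fjaj.toz.do.
The third /j/ is in the onset of syllable 4 (/fjaj/).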